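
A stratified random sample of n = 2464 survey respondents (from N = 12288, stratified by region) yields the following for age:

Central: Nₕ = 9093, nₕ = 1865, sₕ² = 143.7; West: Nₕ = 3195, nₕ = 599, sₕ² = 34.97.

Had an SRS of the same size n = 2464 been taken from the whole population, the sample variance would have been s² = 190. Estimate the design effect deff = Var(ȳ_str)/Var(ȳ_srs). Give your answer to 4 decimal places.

0.5960

Var(ȳ_str) = Σ Wₕ²(1−fₕ)sₕ²/nₕ with Wₕ = Nₕ/12288:
  Central: (9093/12288)²·(1−1865/9093)·143.7/1865 = 0.033538286
  West: (3195/12288)²·(1−599/3195)·34.97/599 = 0.0032068744
  → Var(ȳ_str) = 0.03674516.
Var(ȳ_srs) = (1 − 2464/12288)·190/2464 = 0.06164815.
deff = 0.03674516 / 0.06164815 = 0.5960.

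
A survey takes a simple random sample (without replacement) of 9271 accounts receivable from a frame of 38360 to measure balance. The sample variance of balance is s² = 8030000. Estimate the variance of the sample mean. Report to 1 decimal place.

656.8

Under SRS without replacement, Var(ȳ) = (1 − f)·s²/n with f = n/N = 9271/38360 = 0.24168405.
Var(ȳ) = (1 − 0.24168405)·8030000/9271 = 0.75831595·866.14173 = 656.80909.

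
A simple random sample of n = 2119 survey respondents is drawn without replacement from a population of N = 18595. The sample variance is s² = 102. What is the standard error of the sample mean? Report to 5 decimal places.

0.20652

Under SRS without replacement, Var(ȳ) = (1 − f)·s²/n with f = n/N = 2119/18595 = 0.11395536.
Var(ȳ) = (1 − 0.11395536)·102/2119 = 0.88604464·0.048135913 = 0.042650568.
SE(ȳ) = √(0.042650568) = 0.20652.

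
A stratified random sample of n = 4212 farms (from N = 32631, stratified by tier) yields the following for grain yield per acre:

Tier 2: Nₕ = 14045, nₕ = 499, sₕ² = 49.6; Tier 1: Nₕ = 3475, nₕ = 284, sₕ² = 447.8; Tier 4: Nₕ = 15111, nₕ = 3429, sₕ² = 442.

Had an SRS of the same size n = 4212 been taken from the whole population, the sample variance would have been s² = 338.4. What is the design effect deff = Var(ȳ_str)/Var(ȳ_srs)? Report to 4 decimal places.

Var(ȳ_str) = Σ Wₕ²(1−fₕ)sₕ²/nₕ with Wₕ = Nₕ/32631:
  Tier 2: (14045/32631)²·(1−499/14045)·49.6/499 = 0.017760418
  Tier 1: (3475/32631)²·(1−284/3475)·447.8/284 = 0.016420508
  Tier 4: (15111/32631)²·(1−3429/15111)·442/3429 = 0.021369995
  → Var(ȳ_str) = 0.055550921.
Var(ȳ_srs) = (1 − 4212/32631)·338.4/4212 = 0.069971374.
deff = 0.055550921 / 0.069971374 = 0.7939.

0.7939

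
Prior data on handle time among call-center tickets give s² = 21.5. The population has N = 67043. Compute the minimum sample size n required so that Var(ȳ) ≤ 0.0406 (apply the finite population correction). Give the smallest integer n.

Without fpc, n₀ = s²/D = 21.5/0.0406 = 529.5567.
With fpc, (1 − n/N)·s²/n ≤ D requires n ≥ n₀/(1 + n₀/N) = 529.5567/(1 + 529.5567/67043) = 525.4066.
Rounding up, n = 526.

526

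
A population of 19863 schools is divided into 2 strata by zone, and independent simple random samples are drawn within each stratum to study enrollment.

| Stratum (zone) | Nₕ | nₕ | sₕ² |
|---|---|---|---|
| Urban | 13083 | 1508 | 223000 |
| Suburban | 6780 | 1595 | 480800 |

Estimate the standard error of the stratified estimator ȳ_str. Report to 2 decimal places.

9.14

Var(ȳ_str) = Σₕ Wₕ²(1 − fₕ)sₕ²/nₕ with Wₕ = Nₕ/N, N = 19863.
Urban: Wₕ = 0.65866183; term = 0.65866183²·(1 − 0.11526408)·223000/1508 = 56.759973.
Suburban: Wₕ = 0.34133817; term = 0.34133817²·(1 − 0.23525074)·480800/1595 = 26.859167.
Sum = 83.61914.
SE = √(83.61914) = 9.14.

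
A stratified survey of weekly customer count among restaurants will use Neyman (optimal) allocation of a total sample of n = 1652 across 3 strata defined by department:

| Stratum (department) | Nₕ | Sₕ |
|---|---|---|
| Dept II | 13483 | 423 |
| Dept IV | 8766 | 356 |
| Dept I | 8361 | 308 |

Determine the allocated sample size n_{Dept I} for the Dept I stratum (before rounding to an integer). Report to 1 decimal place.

Neyman allocation: nₕ = n·NₕSₕ / Σⱼ NⱼSⱼ.
Σ NⱼSⱼ = 13483·423 + 8766·356 + 8361·308 = 1.1399193 × 10^7.
n_{Dept I} = 1652·8361·308 / (1.1399193 × 10^7) = 373.2.

373.2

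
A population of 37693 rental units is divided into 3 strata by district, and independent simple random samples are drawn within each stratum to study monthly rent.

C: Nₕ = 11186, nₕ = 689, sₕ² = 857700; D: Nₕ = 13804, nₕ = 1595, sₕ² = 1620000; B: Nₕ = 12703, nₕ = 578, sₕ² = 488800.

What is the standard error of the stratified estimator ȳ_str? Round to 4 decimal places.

17.7494

Var(ȳ_str) = Σₕ Wₕ²(1 − fₕ)sₕ²/nₕ with Wₕ = Nₕ/N, N = 37693.
C: Wₕ = 0.29676598; term = 0.29676598²·(1 − 0.06159485)·857700/689 = 102.88091.
D: Wₕ = 0.36622184; term = 0.36622184²·(1 − 0.11554622)·1620000/1595 = 120.48083.
B: Wₕ = 0.33701218; term = 0.33701218²·(1 − 0.04550106)·488800/578 = 91.679027.
Sum = 315.04077.
SE = √(315.04077) = 17.7494.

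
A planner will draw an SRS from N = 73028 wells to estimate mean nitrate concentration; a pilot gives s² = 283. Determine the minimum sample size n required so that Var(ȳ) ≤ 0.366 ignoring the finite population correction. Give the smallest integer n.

774

Without fpc, n₀ = s²/D = 283/0.366 = 773.2240.
Rounding up, n = 774.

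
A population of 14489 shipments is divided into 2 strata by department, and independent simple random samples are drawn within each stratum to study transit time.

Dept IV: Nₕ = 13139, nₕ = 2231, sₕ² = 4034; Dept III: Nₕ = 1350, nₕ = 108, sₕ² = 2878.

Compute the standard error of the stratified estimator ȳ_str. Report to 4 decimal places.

Var(ȳ_str) = Σₕ Wₕ²(1 − fₕ)sₕ²/nₕ with Wₕ = Nₕ/N, N = 14489.
Dept IV: Wₕ = 0.90682587; term = 0.90682587²·(1 − 0.16979983)·4034/2231 = 1.2344313.
Dept III: Wₕ = 0.09317413; term = 0.09317413²·(1 − 0.08000000)·2878/108 = 0.21283624.
Sum = 1.4472675.
SE = √(1.4472675) = 1.2030.

1.2030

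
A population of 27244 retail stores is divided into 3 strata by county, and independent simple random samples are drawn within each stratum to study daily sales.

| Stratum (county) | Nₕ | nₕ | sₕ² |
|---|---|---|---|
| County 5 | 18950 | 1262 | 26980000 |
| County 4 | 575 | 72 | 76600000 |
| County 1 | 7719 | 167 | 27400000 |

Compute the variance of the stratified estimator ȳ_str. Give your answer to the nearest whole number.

22955

Var(ȳ_str) = Σₕ Wₕ²(1 − fₕ)sₕ²/nₕ with Wₕ = Nₕ/N, N = 27244.
County 5: Wₕ = 0.69556600; term = 0.69556600²·(1 − 0.06659631)·26980000/1262 = 9654.4779.
County 4: Wₕ = 0.02110556; term = 0.02110556²·(1 − 0.12521739)·76600000/72 = 414.56283.
County 1: Wₕ = 0.28332844; term = 0.28332844²·(1 − 0.02163493)·27400000/167 = 12885.918.
Sum = 22954.959.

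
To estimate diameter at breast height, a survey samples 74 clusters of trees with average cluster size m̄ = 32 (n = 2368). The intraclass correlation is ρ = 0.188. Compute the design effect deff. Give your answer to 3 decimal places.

deff = 1 + (32 − 1)·0.188 = 1 + 5.828 = 6.828.

6.828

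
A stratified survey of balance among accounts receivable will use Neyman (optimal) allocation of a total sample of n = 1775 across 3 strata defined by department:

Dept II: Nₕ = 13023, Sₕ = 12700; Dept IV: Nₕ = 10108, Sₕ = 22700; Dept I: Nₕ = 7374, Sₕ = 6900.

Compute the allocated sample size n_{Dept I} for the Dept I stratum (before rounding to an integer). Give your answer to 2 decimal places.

202.62

Neyman allocation: nₕ = n·NₕSₕ / Σⱼ NⱼSⱼ.
Σ NⱼSⱼ = 13023·12700 + 10108·22700 + 7374·6900 = 4.457243 × 10^8.
n_{Dept I} = 1775·7374·6900 / (4.457243 × 10^8) = 202.62.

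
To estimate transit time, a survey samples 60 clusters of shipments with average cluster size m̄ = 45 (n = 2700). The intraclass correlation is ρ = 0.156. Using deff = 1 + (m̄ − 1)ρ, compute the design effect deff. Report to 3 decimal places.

7.864

deff = 1 + (45 − 1)·0.156 = 1 + 6.864 = 7.864.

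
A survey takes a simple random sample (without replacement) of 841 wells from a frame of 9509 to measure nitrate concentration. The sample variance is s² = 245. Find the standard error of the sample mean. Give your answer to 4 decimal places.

Under SRS without replacement, Var(ȳ) = (1 − f)·s²/n with f = n/N = 841/9509 = 0.08844253.
Var(ȳ) = (1 − 0.08844253)·245/841 = 0.91155747·0.29131986 = 0.26555479.
SE(ȳ) = √(0.26555479) = 0.5153.

0.5153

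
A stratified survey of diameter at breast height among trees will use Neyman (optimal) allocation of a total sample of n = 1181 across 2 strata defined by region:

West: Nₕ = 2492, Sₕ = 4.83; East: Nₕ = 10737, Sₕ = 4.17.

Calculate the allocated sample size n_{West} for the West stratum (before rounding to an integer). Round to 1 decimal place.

Neyman allocation: nₕ = n·NₕSₕ / Σⱼ NⱼSⱼ.
Σ NⱼSⱼ = 2492·4.83 + 10737·4.17 = 56809.65.
n_{West} = 1181·2492·4.83 / 56809.65 = 250.2.

250.2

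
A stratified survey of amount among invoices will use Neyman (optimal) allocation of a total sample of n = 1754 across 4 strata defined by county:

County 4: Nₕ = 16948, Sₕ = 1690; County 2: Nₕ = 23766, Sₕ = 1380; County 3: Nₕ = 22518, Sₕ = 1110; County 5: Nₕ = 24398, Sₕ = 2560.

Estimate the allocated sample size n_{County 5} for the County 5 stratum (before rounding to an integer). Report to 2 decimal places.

Neyman allocation: nₕ = n·NₕSₕ / Σⱼ NⱼSⱼ.
Σ NⱼSⱼ = 16948·1690 + 23766·1380 + 22518·1110 + 24398·2560 = 1.4889306 × 10^8.
n_{County 5} = 1754·24398·2560 / (1.4889306 × 10^8) = 735.78.

735.78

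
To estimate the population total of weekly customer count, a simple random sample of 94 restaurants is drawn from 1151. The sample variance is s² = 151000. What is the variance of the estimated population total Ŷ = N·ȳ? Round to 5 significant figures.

Var(Ŷ) = N²·Var(ȳ) = N²·(1 − n/N)·s²/n.
f = 94/1151 = 0.08166811; Var(ȳ) = 0.91833189·151000/94 = 1475.1927.
Var(Ŷ) = 1151² · 1475.1927 = 1.9543368 × 10^9.

1.9543 × 10^9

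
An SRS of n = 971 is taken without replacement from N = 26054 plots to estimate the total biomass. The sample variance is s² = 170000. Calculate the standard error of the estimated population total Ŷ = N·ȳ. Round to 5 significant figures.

Var(Ŷ) = N²·Var(ȳ) = N²·(1 − n/N)·s²/n.
f = 971/26054 = 0.03726875; Var(ȳ) = 0.96273125·170000/971 = 168.55233.
Var(Ŷ) = 26054² · 168.55233 = 1.1441516 × 10^11.
SE(Ŷ) = √(1.1441516 × 10^11) = 338250.

338250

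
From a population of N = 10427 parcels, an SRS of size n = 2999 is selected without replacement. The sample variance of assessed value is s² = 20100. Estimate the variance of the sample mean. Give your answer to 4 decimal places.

Under SRS without replacement, Var(ȳ) = (1 − f)·s²/n with f = n/N = 2999/10427 = 0.28761868.
Var(ȳ) = (1 − 0.28761868)·20100/2999 = 0.71238132·6.7022341 = 4.7745463.

4.7745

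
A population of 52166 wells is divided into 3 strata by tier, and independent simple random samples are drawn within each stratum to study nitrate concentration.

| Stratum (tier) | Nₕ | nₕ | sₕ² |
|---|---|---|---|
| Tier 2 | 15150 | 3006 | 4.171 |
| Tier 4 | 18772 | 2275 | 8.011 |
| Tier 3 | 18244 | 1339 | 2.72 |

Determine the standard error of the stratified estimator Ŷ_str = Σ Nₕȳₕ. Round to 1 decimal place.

1404.4

Var(Ŷ_str) = Σₕ Nₕ²(1 − fₕ)sₕ²/nₕ.
Tier 2: 15150²·(1 − 3006/15150)·4.171/3006 = 255285.18.
Tier 4: 18772²·(1 − 2275/18772)·8.011/2275 = 1.0904879 × 10^6.
Tier 3: 18244²·(1 − 1339/18244)·2.72/1339 = 626503.59.
Sum = 1.9722767 × 10^6.
SE = √(1.9722767 × 10^6) = 1404.4.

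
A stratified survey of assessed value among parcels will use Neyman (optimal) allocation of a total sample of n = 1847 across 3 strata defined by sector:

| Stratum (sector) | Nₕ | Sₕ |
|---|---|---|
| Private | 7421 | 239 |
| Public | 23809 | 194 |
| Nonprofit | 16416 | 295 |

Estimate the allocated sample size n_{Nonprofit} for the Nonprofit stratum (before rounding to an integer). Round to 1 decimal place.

796.1

Neyman allocation: nₕ = n·NₕSₕ / Σⱼ NⱼSⱼ.
Σ NⱼSⱼ = 7421·239 + 23809·194 + 16416·295 = 1.1235285 × 10^7.
n_{Nonprofit} = 1847·16416·295 / (1.1235285 × 10^7) = 796.1.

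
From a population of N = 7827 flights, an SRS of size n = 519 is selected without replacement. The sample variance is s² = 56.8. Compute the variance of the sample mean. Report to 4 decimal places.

Under SRS without replacement, Var(ȳ) = (1 − f)·s²/n with f = n/N = 519/7827 = 0.06630893.
Var(ȳ) = (1 − 0.06630893)·56.8/519 = 0.93369107·0.10944123 = 0.1021843.

0.1022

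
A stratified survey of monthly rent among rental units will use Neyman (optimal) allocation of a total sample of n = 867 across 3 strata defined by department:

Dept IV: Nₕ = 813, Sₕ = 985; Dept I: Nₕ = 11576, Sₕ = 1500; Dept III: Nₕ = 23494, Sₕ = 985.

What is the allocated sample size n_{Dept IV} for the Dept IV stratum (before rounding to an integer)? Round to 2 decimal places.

16.81

Neyman allocation: nₕ = n·NₕSₕ / Σⱼ NⱼSⱼ.
Σ NⱼSⱼ = 813·985 + 11576·1500 + 23494·985 = 4.1306395 × 10^7.
n_{Dept IV} = 867·813·985 / (4.1306395 × 10^7) = 16.81.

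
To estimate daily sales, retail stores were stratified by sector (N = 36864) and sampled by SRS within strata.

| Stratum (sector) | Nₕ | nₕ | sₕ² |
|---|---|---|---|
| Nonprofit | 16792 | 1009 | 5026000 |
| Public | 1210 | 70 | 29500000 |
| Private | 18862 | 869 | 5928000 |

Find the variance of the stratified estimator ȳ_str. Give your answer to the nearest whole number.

Var(ȳ_str) = Σₕ Wₕ²(1 − fₕ)sₕ²/nₕ with Wₕ = Nₕ/N, N = 36864.
Nonprofit: Wₕ = 0.45551215; term = 0.45551215²·(1 − 0.06008814)·5026000/1009 = 971.44538.
Public: Wₕ = 0.03282335; term = 0.03282335²·(1 − 0.05785124)·29500000/70 = 427.76897.
Private: Wₕ = 0.51166450; term = 0.51166450²·(1 − 0.04607147)·5928000/869 = 1703.6282.
Sum = 3102.8426.

3103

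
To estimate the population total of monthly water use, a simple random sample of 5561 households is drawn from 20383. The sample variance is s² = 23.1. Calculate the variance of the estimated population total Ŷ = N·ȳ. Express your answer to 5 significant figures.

Var(Ŷ) = N²·Var(ȳ) = N²·(1 − n/N)·s²/n.
f = 5561/20383 = 0.27282539; Var(ȳ) = 0.72717461·23.1/5561 = 0.0030206318.
Var(Ŷ) = 20383² · 0.0030206318 = 1.2549719 × 10^6.

1.2550 × 10^6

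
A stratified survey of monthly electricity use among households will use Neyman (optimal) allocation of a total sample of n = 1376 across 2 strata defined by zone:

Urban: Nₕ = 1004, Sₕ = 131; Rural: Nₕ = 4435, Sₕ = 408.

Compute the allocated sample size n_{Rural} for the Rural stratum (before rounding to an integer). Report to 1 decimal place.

1282.8

Neyman allocation: nₕ = n·NₕSₕ / Σⱼ NⱼSⱼ.
Σ NⱼSⱼ = 1004·131 + 4435·408 = 1.941004 × 10^6.
n_{Rural} = 1376·4435·408 / (1.941004 × 10^6) = 1282.8.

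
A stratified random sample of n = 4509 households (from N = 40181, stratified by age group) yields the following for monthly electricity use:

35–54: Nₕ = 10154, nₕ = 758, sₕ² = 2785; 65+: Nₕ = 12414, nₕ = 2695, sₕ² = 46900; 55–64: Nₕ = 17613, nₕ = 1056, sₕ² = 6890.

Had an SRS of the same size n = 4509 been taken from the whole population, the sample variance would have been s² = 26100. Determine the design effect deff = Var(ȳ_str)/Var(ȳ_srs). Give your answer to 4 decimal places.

0.5246

Var(ȳ_str) = Σ Wₕ²(1−fₕ)sₕ²/nₕ with Wₕ = Nₕ/40181:
  35–54: (10154/40181)²·(1−758/10154)·2785/758 = 0.21711742
  65+: (12414/40181)²·(1−2695/12414)·46900/2695 = 1.3004867
  55–64: (17613/40181)²·(1−1056/17613)·6890/1056 = 1.1784979
  → Var(ȳ_str) = 2.696102.
Var(ȳ_srs) = (1 − 4509/40181)·26100/4509 = 5.1388624.
deff = 2.696102 / 5.1388624 = 0.5246.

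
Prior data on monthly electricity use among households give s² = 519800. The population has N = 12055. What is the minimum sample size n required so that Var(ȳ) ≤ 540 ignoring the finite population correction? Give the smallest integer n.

Without fpc, n₀ = s²/D = 519800/540 = 962.5926.
Rounding up, n = 963.

963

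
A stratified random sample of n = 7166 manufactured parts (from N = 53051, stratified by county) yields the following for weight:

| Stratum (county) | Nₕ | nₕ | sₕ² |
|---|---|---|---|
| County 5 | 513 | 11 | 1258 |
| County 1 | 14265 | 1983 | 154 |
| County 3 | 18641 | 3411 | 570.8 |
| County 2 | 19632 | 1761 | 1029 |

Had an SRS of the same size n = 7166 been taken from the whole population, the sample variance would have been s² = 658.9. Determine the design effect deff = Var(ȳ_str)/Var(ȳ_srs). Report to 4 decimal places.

Var(ȳ_str) = Σ Wₕ²(1−fₕ)sₕ²/nₕ with Wₕ = Nₕ/53051:
  County 5: (513/53051)²·(1−11/513)·1258/11 = 0.010464582
  County 1: (14265/53051)²·(1−1983/14265)·154/1983 = 0.0048345018
  County 3: (18641/53051)²·(1−3411/18641)·570.8/3411 = 0.016880457
  County 2: (19632/53051)²·(1−1761/19632)·1029/1761 = 0.072842068
  → Var(ȳ_str) = 0.10502161.
Var(ȳ_srs) = (1 − 7166/53051)·658.9/7166 = 0.079527964.
deff = 0.10502161 / 0.079527964 = 1.3206.

1.3206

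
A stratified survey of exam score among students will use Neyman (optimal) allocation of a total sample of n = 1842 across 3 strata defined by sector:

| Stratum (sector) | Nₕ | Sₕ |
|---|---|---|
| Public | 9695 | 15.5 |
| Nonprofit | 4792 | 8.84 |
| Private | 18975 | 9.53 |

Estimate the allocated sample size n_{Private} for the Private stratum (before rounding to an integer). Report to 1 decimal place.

891.9

Neyman allocation: nₕ = n·NₕSₕ / Σⱼ NⱼSⱼ.
Σ NⱼSⱼ = 9695·15.5 + 4792·8.84 + 18975·9.53 = 373465.53.
n_{Private} = 1842·18975·9.53 / 373465.53 = 891.9.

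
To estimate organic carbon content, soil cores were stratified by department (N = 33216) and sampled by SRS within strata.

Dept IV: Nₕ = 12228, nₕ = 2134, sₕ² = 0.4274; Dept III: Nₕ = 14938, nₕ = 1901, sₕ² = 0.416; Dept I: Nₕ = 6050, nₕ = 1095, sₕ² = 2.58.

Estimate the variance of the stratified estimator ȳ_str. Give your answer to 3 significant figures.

1.25 × 10^-4

Var(ȳ_str) = Σₕ Wₕ²(1 − fₕ)sₕ²/nₕ with Wₕ = Nₕ/N, N = 33216.
Dept IV: Wₕ = 0.36813584; term = 0.36813584²·(1 − 0.17451750)·0.4274/2134 = 2.2405992 × 10^-5.
Dept III: Wₕ = 0.44972303; term = 0.44972303²·(1 − 0.12725934)·0.416/1901 = 3.8626617 × 10^-5.
Dept I: Wₕ = 0.18214114; term = 0.18214114²·(1 − 0.18099174)·2.58/1095 = 6.4019158 × 10^-5.
Sum = 1.2505177 × 10^-4.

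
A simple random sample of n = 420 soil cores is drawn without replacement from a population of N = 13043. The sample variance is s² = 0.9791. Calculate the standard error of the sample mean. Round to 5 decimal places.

Under SRS without replacement, Var(ȳ) = (1 − f)·s²/n with f = n/N = 420/13043 = 0.03220118.
Var(ȳ) = (1 − 0.03220118)·0.9791/420 = 0.96779882·0.0023311905 = 0.0022561234.
SE(ȳ) = √(0.0022561234) = 0.04750.

0.04750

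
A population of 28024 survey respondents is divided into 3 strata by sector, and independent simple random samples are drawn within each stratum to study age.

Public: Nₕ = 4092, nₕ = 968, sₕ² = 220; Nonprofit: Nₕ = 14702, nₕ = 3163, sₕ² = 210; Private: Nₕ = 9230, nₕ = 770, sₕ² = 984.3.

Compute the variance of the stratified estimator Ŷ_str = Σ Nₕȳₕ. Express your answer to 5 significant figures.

Var(Ŷ_str) = Σₕ Nₕ²(1 − fₕ)sₕ²/nₕ.
Public: 4092²·(1 − 968/4092)·220/968 = 2.90532 × 10^6.
Nonprofit: 14702²·(1 − 3163/14702)·210/3163 = 1.1263275 × 10^7.
Private: 9230²·(1 − 770/9230)·984.3/770 = 9.9817991 × 10^7.
Sum = 1.1398659 × 10^8.

1.1399 × 10^8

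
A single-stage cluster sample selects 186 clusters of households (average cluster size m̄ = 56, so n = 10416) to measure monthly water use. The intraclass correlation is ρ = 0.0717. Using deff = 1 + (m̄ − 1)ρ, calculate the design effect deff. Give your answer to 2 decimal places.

deff = 1 + (56 − 1)·0.0717 = 1 + 3.9435 = 4.9435.

4.94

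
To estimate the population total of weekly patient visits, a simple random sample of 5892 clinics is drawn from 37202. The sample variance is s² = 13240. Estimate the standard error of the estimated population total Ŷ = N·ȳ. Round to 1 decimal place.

Var(Ŷ) = N²·Var(ȳ) = N²·(1 − n/N)·s²/n.
f = 5892/37202 = 0.15837858; Var(ȳ) = 0.84162142·13240/5892 = 1.8912199.
Var(Ŷ) = 37202² · 1.8912199 = 2.6174272 × 10^9.
SE(Ŷ) = √(2.6174272 × 10^9) = 51160.8.

51160.8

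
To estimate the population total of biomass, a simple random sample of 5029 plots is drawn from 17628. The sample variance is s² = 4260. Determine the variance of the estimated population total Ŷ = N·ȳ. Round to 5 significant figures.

Var(Ŷ) = N²·Var(ȳ) = N²·(1 − n/N)·s²/n.
f = 5029/17628 = 0.28528477; Var(ȳ) = 0.71471523·4260/5029 = 0.6054259.
Var(Ŷ) = 17628² · 0.6054259 = 1.8813391 × 10^8.

1.8813 × 10^8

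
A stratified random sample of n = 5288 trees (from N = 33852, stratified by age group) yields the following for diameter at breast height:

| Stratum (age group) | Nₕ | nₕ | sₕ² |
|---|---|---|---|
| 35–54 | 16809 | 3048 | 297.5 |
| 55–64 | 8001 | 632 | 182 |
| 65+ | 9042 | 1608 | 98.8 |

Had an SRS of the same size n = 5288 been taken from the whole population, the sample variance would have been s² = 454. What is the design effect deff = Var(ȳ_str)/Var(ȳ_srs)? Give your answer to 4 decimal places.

0.5262

Var(ȳ_str) = Σ Wₕ²(1−fₕ)sₕ²/nₕ with Wₕ = Nₕ/33852:
  35–54: (16809/33852)²·(1−3048/16809)·297.5/3048 = 0.019701315
  55–64: (8001/33852)²·(1−632/8001)·182/632 = 0.014816256
  65+: (9042/33852)²·(1−1608/9042)·98.8/1608 = 0.0036040375
  → Var(ȳ_str) = 0.038121609.
Var(ȳ_srs) = (1 − 5288/33852)·454/5288 = 0.072443446.
deff = 0.038121609 / 0.072443446 = 0.5262.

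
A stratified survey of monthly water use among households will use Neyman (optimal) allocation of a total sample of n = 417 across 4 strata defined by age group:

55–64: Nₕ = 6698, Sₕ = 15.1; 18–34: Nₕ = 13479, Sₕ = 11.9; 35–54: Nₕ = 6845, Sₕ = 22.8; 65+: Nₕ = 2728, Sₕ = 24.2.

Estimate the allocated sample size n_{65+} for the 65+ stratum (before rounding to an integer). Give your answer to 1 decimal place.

Neyman allocation: nₕ = n·NₕSₕ / Σⱼ NⱼSⱼ.
Σ NⱼSⱼ = 6698·15.1 + 13479·11.9 + 6845·22.8 + 2728·24.2 = 483623.5.
n_{65+} = 417·2728·24.2 / 483623.5 = 56.9.

56.9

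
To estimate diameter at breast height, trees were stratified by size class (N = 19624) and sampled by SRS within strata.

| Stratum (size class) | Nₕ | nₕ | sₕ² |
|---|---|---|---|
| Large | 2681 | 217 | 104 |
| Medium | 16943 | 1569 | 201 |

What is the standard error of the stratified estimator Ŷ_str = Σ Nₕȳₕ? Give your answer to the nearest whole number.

Var(Ŷ_str) = Σₕ Nₕ²(1 − fₕ)sₕ²/nₕ.
Large: 2681²·(1 − 217/2681)·104/217 = 3.1660015 × 10^6.
Medium: 16943²·(1 − 1569/16943)·201/1569 = 3.3369546 × 10^7.
Sum = 3.6535548 × 10^7.
SE = √(3.6535548 × 10^7) = 6044.

6044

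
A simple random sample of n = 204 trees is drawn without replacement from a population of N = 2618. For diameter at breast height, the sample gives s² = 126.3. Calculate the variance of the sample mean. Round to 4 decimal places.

Under SRS without replacement, Var(ȳ) = (1 − f)·s²/n with f = n/N = 204/2618 = 0.07792208.
Var(ȳ) = (1 − 0.07792208)·126.3/204 = 0.92207792·0.61911765 = 0.57087471.

0.5709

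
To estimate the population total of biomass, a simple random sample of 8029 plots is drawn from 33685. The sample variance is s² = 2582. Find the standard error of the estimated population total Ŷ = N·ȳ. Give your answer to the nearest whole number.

Var(Ŷ) = N²·Var(ȳ) = N²·(1 − n/N)·s²/n.
f = 8029/33685 = 0.23835535; Var(ȳ) = 0.76164465·2582/8029 = 0.24493293.
Var(Ŷ) = 33685² · 0.24493293 = 2.7792031 × 10^8.
SE(Ŷ) = √(2.7792031 × 10^8) = 16671.

16671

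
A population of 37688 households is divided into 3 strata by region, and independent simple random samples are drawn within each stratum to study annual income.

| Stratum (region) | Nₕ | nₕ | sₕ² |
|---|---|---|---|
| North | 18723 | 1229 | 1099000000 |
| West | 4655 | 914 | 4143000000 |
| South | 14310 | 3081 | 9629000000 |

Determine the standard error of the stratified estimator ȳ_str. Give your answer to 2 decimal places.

784.44

Var(ȳ_str) = Σₕ Wₕ²(1 − fₕ)sₕ²/nₕ with Wₕ = Nₕ/N, N = 37688.
North: Wₕ = 0.49678943; term = 0.49678943²·(1 − 0.06564119)·1099000000/1229 = 206207.37.
West: Wₕ = 0.12351412; term = 0.12351412²·(1 − 0.19634801)·4143000000/914 = 55573.781.
South: Wₕ = 0.37969646; term = 0.37969646²·(1 − 0.21530398)·9629000000/3081 = 353560.73.
Sum = 615341.88.
SE = √(615341.88) = 784.44.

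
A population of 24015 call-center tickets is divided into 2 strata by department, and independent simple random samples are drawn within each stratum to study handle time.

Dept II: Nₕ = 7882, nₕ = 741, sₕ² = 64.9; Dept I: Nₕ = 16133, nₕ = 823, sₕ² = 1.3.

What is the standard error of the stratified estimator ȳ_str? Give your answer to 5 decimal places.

0.09604

Var(ȳ_str) = Σₕ Wₕ²(1 − fₕ)sₕ²/nₕ with Wₕ = Nₕ/N, N = 24015.
Dept II: Wₕ = 0.32821153; term = 0.32821153²·(1 − 0.09401167)·64.9/741 = 0.0085478476.
Dept I: Wₕ = 0.67178847; term = 0.67178847²·(1 − 0.05101345)·1.3/823 = 6.7650134 × 10^-4.
Sum = 0.0092243489.
SE = √(0.0092243489) = 0.09604.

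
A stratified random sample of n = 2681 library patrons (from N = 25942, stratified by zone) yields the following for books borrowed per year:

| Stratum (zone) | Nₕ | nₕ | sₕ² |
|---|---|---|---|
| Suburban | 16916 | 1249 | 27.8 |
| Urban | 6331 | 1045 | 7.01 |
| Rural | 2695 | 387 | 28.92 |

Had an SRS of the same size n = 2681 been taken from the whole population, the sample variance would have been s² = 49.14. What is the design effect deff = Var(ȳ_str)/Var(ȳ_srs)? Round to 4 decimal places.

0.5957

Var(ȳ_str) = Σ Wₕ²(1−fₕ)sₕ²/nₕ with Wₕ = Nₕ/25942:
  Suburban: (16916/25942)²·(1−1249/16916)·27.8/1249 = 0.0087651422
  Urban: (6331/25942)²·(1−1045/6331)·7.01/1045 = 3.3357561 × 10^-4
  Rural: (2695/25942)²·(1−387/2695)·28.92/387 = 6.9067699 × 10^-4
  → Var(ȳ_str) = 0.0097893948.
Var(ȳ_srs) = (1 − 2681/25942)·49.14/2681 = 0.016434756.
deff = 0.0097893948 / 0.016434756 = 0.5957.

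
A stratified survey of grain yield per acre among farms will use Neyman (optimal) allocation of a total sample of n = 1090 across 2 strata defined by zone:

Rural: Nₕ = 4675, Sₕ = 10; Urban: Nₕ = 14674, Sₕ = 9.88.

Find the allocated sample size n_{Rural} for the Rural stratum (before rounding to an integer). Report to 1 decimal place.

Neyman allocation: nₕ = n·NₕSₕ / Σⱼ NⱼSⱼ.
Σ NⱼSⱼ = 4675·10 + 14674·9.88 = 191729.12.
n_{Rural} = 1090·4675·10 / 191729.12 = 265.8.

265.8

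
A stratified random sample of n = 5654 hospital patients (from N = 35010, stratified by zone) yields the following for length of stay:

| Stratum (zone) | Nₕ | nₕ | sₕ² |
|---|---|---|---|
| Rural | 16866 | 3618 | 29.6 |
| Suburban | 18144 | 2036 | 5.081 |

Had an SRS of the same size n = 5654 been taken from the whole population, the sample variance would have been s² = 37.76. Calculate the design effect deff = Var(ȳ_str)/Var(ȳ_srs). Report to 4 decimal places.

0.3726

Var(ȳ_str) = Σ Wₕ²(1−fₕ)sₕ²/nₕ with Wₕ = Nₕ/35010:
  Rural: (16866/35010)²·(1−3618/16866)·29.6/3618 = 0.0014914247
  Suburban: (18144/35010)²·(1−2036/18144)·5.081/2036 = 5.9506151 × 10^-4
  → Var(ȳ_str) = 0.0020864862.
Var(ȳ_srs) = (1 − 5654/35010)·37.76/5654 = 0.0055999087.
deff = 0.0020864862 / 0.0055999087 = 0.3726.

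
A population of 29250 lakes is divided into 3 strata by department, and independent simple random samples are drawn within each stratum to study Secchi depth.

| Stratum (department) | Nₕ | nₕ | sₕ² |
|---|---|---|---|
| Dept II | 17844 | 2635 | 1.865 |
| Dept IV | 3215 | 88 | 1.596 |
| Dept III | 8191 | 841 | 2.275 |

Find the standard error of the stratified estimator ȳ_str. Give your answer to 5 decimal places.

Var(ȳ_str) = Σₕ Wₕ²(1 − fₕ)sₕ²/nₕ with Wₕ = Nₕ/N, N = 29250.
Dept II: Wₕ = 0.61005128; term = 0.61005128²·(1 − 0.14766868)·1.865/2635 = 2.2451189 × 10^-4.
Dept IV: Wₕ = 0.10991453; term = 0.10991453²·(1 − 0.02737170)·1.596/88 = 2.1311172 × 10^-4.
Dept III: Wₕ = 0.28003419; term = 0.28003419²·(1 − 0.10267367)·2.275/841 = 1.9035221 × 10^-4.
Sum = 6.2797582 × 10^-4.
SE = √(6.2797582 × 10^-4) = 0.02506.

0.02506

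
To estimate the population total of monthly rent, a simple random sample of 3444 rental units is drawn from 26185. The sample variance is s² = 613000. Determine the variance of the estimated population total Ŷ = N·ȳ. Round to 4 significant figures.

1.060 × 10^11

Var(Ŷ) = N²·Var(ȳ) = N²·(1 − n/N)·s²/n.
f = 3444/26185 = 0.13152568; Var(ȳ) = 0.86847432·613000/3444 = 154.58036.
Var(Ŷ) = 26185² · 154.58036 = 1.0598868 × 10^11.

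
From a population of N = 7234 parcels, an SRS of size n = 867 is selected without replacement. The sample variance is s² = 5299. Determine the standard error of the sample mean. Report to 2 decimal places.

2.32

Under SRS without replacement, Var(ȳ) = (1 − f)·s²/n with f = n/N = 867/7234 = 0.11985071.
Var(ȳ) = (1 − 0.11985071)·5299/867 = 0.88014929·6.11188 = 5.3793669.
SE(ȳ) = √(5.3793669) = 2.32.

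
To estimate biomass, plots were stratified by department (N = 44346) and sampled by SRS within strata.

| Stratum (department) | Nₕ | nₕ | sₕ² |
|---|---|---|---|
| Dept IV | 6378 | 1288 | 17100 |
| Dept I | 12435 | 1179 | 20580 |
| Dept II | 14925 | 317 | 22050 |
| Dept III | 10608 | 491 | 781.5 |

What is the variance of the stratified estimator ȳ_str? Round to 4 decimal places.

9.2600

Var(ȳ_str) = Σₕ Wₕ²(1 − fₕ)sₕ²/nₕ with Wₕ = Nₕ/N, N = 44346.
Dept IV: Wₕ = 0.14382357; term = 0.14382357²·(1 − 0.20194418)·17100/1288 = 0.21916623.
Dept I: Wₕ = 0.28040861; term = 0.28040861²·(1 − 0.09481303)·20580/1179 = 1.2423745.
Dept II: Wₕ = 0.33655798; term = 0.33655798²·(1 − 0.02123953)·22050/317 = 7.7116183.
Dept III: Wₕ = 0.23920985; term = 0.23920985²·(1 − 0.04628582)·781.5/491 = 0.086860804.
Sum = 9.2600198.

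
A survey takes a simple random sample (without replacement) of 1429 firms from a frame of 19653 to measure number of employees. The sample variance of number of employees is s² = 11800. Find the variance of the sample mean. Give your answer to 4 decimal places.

Under SRS without replacement, Var(ȳ) = (1 − f)·s²/n with f = n/N = 1429/19653 = 0.07271155.
Var(ȳ) = (1 − 0.07271155)·11800/1429 = 0.92728845·8.2575227 = 7.6571055.

7.6571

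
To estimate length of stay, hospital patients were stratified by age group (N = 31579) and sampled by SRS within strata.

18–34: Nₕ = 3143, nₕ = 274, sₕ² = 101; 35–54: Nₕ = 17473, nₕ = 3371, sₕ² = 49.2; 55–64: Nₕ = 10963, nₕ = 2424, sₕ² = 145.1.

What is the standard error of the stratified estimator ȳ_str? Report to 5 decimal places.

Var(ȳ_str) = Σₕ Wₕ²(1 − fₕ)sₕ²/nₕ with Wₕ = Nₕ/N, N = 31579.
18–34: Wₕ = 0.09952817; term = 0.09952817²·(1 − 0.08717786)·101/274 = 0.003333105.
35–54: Wₕ = 0.55331074; term = 0.55331074²·(1 − 0.19292623)·49.2/3371 = 0.0036062663.
55–64: Wₕ = 0.34716109; term = 0.34716109²·(1 − 0.22110736)·145.1/2424 = 0.0056191998.
Sum = 0.012558571.
SE = √(0.012558571) = 0.11207.

0.11207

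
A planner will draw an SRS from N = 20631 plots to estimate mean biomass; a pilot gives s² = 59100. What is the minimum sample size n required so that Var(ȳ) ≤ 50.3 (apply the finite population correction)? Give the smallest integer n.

1112

Without fpc, n₀ = s²/D = 59100/50.3 = 1174.9503.
With fpc, (1 − n/N)·s²/n ≤ D requires n ≥ n₀/(1 + n₀/N) = 1174.9503/(1 + 1174.9503/20631) = 1111.6415.
Rounding up, n = 1112.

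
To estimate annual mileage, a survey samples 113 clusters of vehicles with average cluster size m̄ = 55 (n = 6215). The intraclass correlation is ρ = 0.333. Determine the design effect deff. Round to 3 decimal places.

18.982

deff = 1 + (55 − 1)·0.333 = 1 + 17.982 = 18.982.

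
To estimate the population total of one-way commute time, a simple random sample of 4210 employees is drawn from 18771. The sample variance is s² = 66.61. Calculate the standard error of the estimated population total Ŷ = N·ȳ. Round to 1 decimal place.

2079.5

Var(Ŷ) = N²·Var(ȳ) = N²·(1 − n/N)·s²/n.
f = 4210/18771 = 0.22428214; Var(ȳ) = 0.77571786·66.61/4210 = 0.012273294.
Var(Ŷ) = 18771² · 0.012273294 = 4.3245006 × 10^6.
SE(Ŷ) = √(4.3245006 × 10^6) = 2079.5.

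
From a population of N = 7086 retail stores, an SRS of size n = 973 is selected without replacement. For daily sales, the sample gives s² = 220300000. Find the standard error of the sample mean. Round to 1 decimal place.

Under SRS without replacement, Var(ȳ) = (1 − f)·s²/n with f = n/N = 973/7086 = 0.13731301.
Var(ȳ) = (1 − 0.13731301)·220300000/973 = 0.86268699·226413.16 = 195323.68.
SE(ȳ) = √(195323.68) = 442.0.

442.0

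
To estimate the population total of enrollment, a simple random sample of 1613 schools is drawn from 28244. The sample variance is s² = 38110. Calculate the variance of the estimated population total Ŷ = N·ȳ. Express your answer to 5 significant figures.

Var(Ŷ) = N²·Var(ȳ) = N²·(1 − n/N)·s²/n.
f = 1613/28244 = 0.05710947; Var(ȳ) = 0.94289053·38110/1613 = 22.277469.
Var(Ŷ) = 28244² · 22.277469 = 1.7771261 × 10^10.

1.7771 × 10^10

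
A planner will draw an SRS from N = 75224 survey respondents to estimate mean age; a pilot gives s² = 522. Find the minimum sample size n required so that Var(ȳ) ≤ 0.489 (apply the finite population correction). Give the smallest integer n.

1053

Without fpc, n₀ = s²/D = 522/0.489 = 1067.4847.
With fpc, (1 − n/N)·s²/n ≤ D requires n ≥ n₀/(1 + n₀/N) = 1067.4847/(1 + 1067.4847/75224) = 1052.5483.
Rounding up, n = 1053.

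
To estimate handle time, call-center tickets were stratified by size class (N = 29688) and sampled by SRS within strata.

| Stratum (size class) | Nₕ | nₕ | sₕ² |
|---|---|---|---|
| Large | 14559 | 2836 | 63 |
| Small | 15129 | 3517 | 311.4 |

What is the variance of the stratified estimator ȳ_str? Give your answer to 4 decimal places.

Var(ȳ_str) = Σₕ Wₕ²(1 − fₕ)sₕ²/nₕ with Wₕ = Nₕ/N, N = 29688.
Large: Wₕ = 0.49040016; term = 0.49040016²·(1 − 0.19479360)·63/2836 = 0.0043017261.
Small: Wₕ = 0.50959984; term = 0.50959984²·(1 − 0.23246745)·311.4/3517 = 0.017648248.
Sum = 0.021949974.

0.0219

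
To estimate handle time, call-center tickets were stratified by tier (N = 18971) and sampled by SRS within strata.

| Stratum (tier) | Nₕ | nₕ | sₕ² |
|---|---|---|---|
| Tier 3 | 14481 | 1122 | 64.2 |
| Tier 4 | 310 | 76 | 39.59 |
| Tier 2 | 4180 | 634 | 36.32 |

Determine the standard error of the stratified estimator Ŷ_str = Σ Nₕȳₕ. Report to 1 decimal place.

3457.8

Var(Ŷ_str) = Σₕ Nₕ²(1 − fₕ)sₕ²/nₕ.
Tier 3: 14481²·(1 − 1122/14481)·64.2/1122 = 1.106916 × 10^7.
Tier 4: 310²·(1 − 76/310)·39.59/76 = 37787.613.
Tier 2: 4180²·(1 − 634/4180)·36.32/634 = 849124.94.
Sum = 1.1956073 × 10^7.
SE = √(1.1956073 × 10^7) = 3457.8.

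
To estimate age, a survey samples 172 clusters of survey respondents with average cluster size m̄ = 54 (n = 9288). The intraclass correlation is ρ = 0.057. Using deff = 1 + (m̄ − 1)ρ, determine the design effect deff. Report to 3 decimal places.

4.021

deff = 1 + (54 − 1)·0.057 = 1 + 3.021 = 4.021.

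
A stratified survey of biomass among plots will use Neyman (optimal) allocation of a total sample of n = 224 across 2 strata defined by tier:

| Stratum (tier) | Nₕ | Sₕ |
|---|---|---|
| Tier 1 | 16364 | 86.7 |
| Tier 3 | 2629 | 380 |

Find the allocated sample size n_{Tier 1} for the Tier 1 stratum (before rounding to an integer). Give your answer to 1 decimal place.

Neyman allocation: nₕ = n·NₕSₕ / Σⱼ NⱼSⱼ.
Σ NⱼSⱼ = 16364·86.7 + 2629·380 = 2.4177788 × 10^6.
n_{Tier 1} = 224·16364·86.7 / (2.4177788 × 10^6) = 131.4.

131.4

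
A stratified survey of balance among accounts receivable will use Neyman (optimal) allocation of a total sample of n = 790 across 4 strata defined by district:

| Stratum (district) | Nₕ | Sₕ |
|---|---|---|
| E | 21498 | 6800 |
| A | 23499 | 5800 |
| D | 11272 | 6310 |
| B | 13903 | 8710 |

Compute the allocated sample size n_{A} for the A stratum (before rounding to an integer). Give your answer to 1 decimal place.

226.8

Neyman allocation: nₕ = n·NₕSₕ / Σⱼ NⱼSⱼ.
Σ NⱼSⱼ = 21498·6800 + 23499·5800 + 11272·6310 + 13903·8710 = 4.7470205 × 10^8.
n_{A} = 790·23499·5800 / (4.7470205 × 10^8) = 226.8.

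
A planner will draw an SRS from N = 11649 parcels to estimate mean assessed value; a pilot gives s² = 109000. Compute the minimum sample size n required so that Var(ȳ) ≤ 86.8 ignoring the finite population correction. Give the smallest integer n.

Without fpc, n₀ = s²/D = 109000/86.8 = 1255.7604.
Rounding up, n = 1256.

1256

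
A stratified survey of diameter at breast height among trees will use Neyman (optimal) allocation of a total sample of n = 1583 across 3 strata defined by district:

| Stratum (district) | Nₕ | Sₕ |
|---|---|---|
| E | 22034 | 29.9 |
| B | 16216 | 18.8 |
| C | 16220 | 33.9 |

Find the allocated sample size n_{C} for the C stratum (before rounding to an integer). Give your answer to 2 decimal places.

575.09

Neyman allocation: nₕ = n·NₕSₕ / Σⱼ NⱼSⱼ.
Σ NⱼSⱼ = 22034·29.9 + 16216·18.8 + 16220·33.9 = 1.5135354 × 10^6.
n_{C} = 1583·16220·33.9 / (1.5135354 × 10^6) = 575.09.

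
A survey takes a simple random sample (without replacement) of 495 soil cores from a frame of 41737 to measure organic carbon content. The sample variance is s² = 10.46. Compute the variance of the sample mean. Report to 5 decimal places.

0.02088

Under SRS without replacement, Var(ȳ) = (1 − f)·s²/n with f = n/N = 495/41737 = 0.01185998.
Var(ȳ) = (1 − 0.01185998)·10.46/495 = 0.98814002·0.021131313 = 0.020880696.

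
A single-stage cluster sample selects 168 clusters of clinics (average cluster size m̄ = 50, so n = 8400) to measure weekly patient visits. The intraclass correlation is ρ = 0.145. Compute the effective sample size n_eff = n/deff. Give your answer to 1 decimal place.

1036.4

deff = 1 + (50 − 1)·0.145 = 1 + 7.105 = 8.105.
n_eff = 8400 / 8.105 = 1036.4.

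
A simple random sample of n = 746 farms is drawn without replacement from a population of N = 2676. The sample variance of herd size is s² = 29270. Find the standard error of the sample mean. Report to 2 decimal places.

5.32

Under SRS without replacement, Var(ȳ) = (1 − f)·s²/n with f = n/N = 746/2676 = 0.27877429.
Var(ȳ) = (1 − 0.27877429)·29270/746 = 0.72122571·39.235925 = 28.297958.
SE(ȳ) = √(28.297958) = 5.32.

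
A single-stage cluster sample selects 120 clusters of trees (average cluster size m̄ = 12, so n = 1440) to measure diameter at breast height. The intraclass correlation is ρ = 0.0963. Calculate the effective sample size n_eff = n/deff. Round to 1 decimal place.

deff = 1 + (12 − 1)·0.0963 = 1 + 1.0593 = 2.0593.
n_eff = 1440 / 2.0593 = 699.3.

699.3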